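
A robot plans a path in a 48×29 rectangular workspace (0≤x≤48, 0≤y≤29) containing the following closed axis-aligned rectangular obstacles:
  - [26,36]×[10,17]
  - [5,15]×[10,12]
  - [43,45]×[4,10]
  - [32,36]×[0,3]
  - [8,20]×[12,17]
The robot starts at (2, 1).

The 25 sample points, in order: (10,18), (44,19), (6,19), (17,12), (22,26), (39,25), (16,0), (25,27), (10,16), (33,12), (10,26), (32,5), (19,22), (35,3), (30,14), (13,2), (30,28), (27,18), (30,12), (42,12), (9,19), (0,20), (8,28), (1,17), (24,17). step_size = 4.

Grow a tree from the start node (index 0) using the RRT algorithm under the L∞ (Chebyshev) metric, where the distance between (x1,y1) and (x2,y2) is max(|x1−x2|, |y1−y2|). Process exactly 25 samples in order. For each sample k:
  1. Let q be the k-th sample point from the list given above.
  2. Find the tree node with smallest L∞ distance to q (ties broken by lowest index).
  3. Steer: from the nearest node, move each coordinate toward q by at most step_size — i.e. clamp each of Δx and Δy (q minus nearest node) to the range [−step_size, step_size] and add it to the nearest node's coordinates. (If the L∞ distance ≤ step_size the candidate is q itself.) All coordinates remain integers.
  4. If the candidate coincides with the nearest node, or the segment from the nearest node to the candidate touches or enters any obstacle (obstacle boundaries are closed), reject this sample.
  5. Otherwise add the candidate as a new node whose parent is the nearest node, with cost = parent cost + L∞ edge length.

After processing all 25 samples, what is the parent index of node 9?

Parent of node 9: 4

1. q=(10,18) nearest=0 d=17 new=(6,5) → add node 1 parent=0 cost=4
2. q=(44,19) nearest=1 d=38 new=(10,9) → add node 2 parent=1 cost=8
3. q=(6,19) nearest=2 d=10 new=(6,13) → blocked by [5,15]×[10,12], reject
4. q=(17,12) nearest=2 d=7 new=(14,12) → blocked by [5,15]×[10,12], reject
5. q=(22,26) nearest=2 d=17 new=(14,13) → blocked by [5,15]×[10,12], reject
6. q=(39,25) nearest=2 d=29 new=(14,13) → blocked by [5,15]×[10,12], reject
7. q=(16,0) nearest=2 d=9 new=(14,5) → add node 3 parent=2 cost=12
8. q=(25,27) nearest=2 d=18 new=(14,13) → blocked by [5,15]×[10,12], reject
9. q=(10,16) nearest=2 d=7 new=(10,13) → blocked by [5,15]×[10,12], reject
10. q=(33,12) nearest=3 d=19 new=(18,9) → add node 4 parent=3 cost=16
11. q=(10,26) nearest=2 d=17 new=(10,13) → blocked by [5,15]×[10,12], reject
12. q=(32,5) nearest=4 d=14 new=(22,5) → add node 5 parent=4 cost=20
13. q=(19,22) nearest=2 d=13 new=(14,13) → blocked by [5,15]×[10,12], reject
14. q=(35,3) nearest=5 d=13 new=(26,3) → add node 6 parent=5 cost=24
15. q=(30,14) nearest=5 d=9 new=(26,9) → add node 7 parent=5 cost=24
16. q=(13,2) nearest=3 d=3 new=(13,2) → add node 8 parent=3 cost=15
17. q=(30,28) nearest=4 d=19 new=(22,13) → add node 9 parent=4 cost=20
18. q=(27,18) nearest=9 d=5 new=(26,17) → blocked by [26,36]×[10,17], reject
19. q=(30,12) nearest=7 d=4 new=(30,12) → blocked by [26,36]×[10,17], reject
20. q=(42,12) nearest=6 d=16 new=(30,7) → add node 10 parent=6 cost=28
21. q=(9,19) nearest=2 d=10 new=(9,13) → blocked by [5,15]×[10,12], reject
22. q=(0,20) nearest=2 d=11 new=(6,13) → blocked by [5,15]×[10,12], reject
23. q=(8,28) nearest=9 d=15 new=(18,17) → blocked by [8,20]×[12,17], reject
24. q=(1,17) nearest=2 d=9 new=(6,13) → blocked by [5,15]×[10,12], reject
25. q=(24,17) nearest=9 d=4 new=(24,17) → add node 11 parent=9 cost=24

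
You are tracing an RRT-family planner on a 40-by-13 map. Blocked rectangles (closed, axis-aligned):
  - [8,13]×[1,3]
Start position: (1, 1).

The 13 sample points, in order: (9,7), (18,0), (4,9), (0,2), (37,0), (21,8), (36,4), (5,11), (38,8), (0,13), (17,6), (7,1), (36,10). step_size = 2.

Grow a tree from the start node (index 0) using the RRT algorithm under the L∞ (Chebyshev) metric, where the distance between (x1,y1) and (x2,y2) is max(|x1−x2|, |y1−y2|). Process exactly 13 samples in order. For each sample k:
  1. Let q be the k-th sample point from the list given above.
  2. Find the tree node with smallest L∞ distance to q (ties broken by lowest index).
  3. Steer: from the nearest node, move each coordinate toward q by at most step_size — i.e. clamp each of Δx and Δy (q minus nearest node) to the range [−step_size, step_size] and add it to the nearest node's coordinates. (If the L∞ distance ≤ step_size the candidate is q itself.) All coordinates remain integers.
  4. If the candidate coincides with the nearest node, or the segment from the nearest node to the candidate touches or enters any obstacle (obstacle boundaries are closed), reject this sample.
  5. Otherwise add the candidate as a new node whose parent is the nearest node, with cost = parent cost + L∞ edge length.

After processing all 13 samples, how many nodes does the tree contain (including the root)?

1. q=(9,7) nearest=0 d=8 new=(3,3) → add node 1 parent=0 cost=2
2. q=(18,0) nearest=1 d=15 new=(5,1) → add node 2 parent=1 cost=4
3. q=(4,9) nearest=1 d=6 new=(4,5) → add node 3 parent=1 cost=4
4. q=(0,2) nearest=0 d=1 new=(0,2) → add node 4 parent=0 cost=1
5. q=(37,0) nearest=2 d=32 new=(7,0) → add node 5 parent=2 cost=6
6. q=(21,8) nearest=5 d=14 new=(9,2) → blocked by [8,13]×[1,3], reject
7. q=(36,4) nearest=5 d=29 new=(9,2) → blocked by [8,13]×[1,3], reject
8. q=(5,11) nearest=3 d=6 new=(5,7) → add node 6 parent=3 cost=6
9. q=(38,8) nearest=5 d=31 new=(9,2) → blocked by [8,13]×[1,3], reject
10. q=(0,13) nearest=6 d=6 new=(3,9) → add node 7 parent=6 cost=8
11. q=(17,6) nearest=5 d=10 new=(9,2) → blocked by [8,13]×[1,3], reject
12. q=(7,1) nearest=5 d=1 new=(7,1) → add node 8 parent=5 cost=7
13. q=(36,10) nearest=5 d=29 new=(9,2) → blocked by [8,13]×[1,3], reject

Node count: 9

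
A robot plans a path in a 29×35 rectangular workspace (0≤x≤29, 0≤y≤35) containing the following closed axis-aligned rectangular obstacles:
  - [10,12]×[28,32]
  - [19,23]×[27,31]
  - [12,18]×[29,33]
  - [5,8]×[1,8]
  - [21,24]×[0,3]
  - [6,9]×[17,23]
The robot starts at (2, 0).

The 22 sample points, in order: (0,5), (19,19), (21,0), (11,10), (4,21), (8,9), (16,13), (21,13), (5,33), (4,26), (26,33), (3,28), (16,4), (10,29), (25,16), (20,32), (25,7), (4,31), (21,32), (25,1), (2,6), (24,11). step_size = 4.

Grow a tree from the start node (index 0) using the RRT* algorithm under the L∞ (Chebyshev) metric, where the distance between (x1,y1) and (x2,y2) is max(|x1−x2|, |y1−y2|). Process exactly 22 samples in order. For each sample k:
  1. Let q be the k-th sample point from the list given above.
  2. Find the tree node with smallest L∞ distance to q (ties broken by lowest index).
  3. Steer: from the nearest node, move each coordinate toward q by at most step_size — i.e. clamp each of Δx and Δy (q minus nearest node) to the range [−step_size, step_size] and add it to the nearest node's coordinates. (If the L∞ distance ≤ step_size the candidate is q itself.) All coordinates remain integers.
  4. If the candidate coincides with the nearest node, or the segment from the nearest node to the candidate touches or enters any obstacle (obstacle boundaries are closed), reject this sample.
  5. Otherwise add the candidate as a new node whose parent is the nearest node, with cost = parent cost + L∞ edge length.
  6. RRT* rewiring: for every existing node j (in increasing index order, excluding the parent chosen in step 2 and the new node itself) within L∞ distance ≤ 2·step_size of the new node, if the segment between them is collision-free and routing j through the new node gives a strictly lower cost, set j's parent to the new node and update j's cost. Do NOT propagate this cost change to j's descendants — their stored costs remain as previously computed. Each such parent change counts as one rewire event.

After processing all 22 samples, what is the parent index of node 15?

Parent of node 15: 12

1. q=(0,5) nearest=0 d=5 new=(0,4) → add node 1 parent=0 cost=4
2. q=(19,19) nearest=0 d=19 new=(6,4) → blocked by [5,8]×[1,8], reject
3. q=(21,0) nearest=0 d=19 new=(6,0) → add node 2 parent=0 cost=4
4. q=(11,10) nearest=0 d=10 new=(6,4) → blocked by [5,8]×[1,8], reject
5. q=(4,21) nearest=1 d=17 new=(4,8) → add node 3 parent=1 cost=8
6. q=(8,9) nearest=3 d=4 new=(8,9) → add node 4 parent=3 cost=12
7. q=(16,13) nearest=4 d=8 new=(12,13) → add node 5 parent=4 cost=16
8. q=(21,13) nearest=5 d=9 new=(16,13) → add node 6 parent=5 cost=20
9. q=(5,33) nearest=5 d=20 new=(8,17) → blocked by [6,9]×[17,23], reject
10. q=(4,26) nearest=5 d=13 new=(8,17) → blocked by [6,9]×[17,23], reject
11. q=(26,33) nearest=5 d=20 new=(16,17) → add node 7 parent=5 cost=20
12. q=(3,28) nearest=7 d=13 new=(12,21) → add node 8 parent=7 cost=24
13. q=(16,4) nearest=4 d=8 new=(12,5) → add node 9 parent=4 cost=16
14. q=(10,29) nearest=8 d=8 new=(10,25) → add node 10 parent=8 cost=28
15. q=(25,16) nearest=6 d=9 new=(20,16) → add node 11 parent=6 cost=24
16. q=(20,32) nearest=10 d=10 new=(14,29) → blocked by [12,18]×[29,33], reject
17. q=(25,7) nearest=6 d=9 new=(20,9) → add node 12 parent=6 cost=24
18. q=(4,31) nearest=10 d=6 new=(6,29) → add node 13 parent=10 cost=32
19. q=(21,32) nearest=8 d=11 new=(16,25) → add node 14 parent=8 cost=28
20. q=(25,1) nearest=12 d=8 new=(24,5) → add node 15 parent=12 cost=28
21. q=(2,6) nearest=1 d=2 new=(2,6) → add node 16 parent=1 cost=6
22. q=(24,11) nearest=12 d=4 new=(24,11) → add node 17 parent=12 cost=28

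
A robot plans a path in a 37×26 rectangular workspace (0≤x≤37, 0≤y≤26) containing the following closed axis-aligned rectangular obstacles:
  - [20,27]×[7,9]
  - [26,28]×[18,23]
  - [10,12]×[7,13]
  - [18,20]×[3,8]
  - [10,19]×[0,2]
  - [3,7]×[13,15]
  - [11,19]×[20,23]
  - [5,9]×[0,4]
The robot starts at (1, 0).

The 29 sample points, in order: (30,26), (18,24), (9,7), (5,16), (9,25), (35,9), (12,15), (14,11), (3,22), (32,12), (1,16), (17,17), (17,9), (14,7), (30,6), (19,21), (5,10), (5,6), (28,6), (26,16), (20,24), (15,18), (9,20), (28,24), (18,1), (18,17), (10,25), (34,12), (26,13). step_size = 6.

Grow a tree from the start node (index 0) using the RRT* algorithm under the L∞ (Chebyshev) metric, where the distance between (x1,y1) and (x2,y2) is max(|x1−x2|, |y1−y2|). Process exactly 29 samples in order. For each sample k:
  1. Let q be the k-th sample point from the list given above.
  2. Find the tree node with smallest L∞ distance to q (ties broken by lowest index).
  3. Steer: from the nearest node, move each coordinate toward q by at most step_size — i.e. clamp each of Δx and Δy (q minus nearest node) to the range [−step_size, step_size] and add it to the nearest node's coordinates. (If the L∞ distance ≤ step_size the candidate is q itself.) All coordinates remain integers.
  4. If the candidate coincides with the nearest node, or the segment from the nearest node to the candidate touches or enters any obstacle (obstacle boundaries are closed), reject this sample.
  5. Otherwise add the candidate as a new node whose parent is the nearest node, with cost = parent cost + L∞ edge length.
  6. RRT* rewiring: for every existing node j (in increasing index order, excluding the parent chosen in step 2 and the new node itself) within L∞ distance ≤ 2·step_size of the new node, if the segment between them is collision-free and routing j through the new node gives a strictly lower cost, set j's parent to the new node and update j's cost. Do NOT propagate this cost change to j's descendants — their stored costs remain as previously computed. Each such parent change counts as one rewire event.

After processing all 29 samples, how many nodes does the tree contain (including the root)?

Node count: 6

1. q=(30,26) nearest=0 d=29 new=(7,6) → blocked by [5,9]×[0,4], reject
2. q=(18,24) nearest=0 d=24 new=(7,6) → blocked by [5,9]×[0,4], reject
3. q=(9,7) nearest=0 d=8 new=(7,6) → blocked by [5,9]×[0,4], reject
4. q=(5,16) nearest=0 d=16 new=(5,6) → add node 1 parent=0 cost=6
5. q=(9,25) nearest=1 d=19 new=(9,12) → add node 2 parent=1 cost=12
6. q=(35,9) nearest=2 d=26 new=(15,9) → blocked by [10,12]×[7,13], reject
7. q=(12,15) nearest=2 d=3 new=(12,15) → blocked by [10,12]×[7,13], reject
8. q=(14,11) nearest=2 d=5 new=(14,11) → blocked by [10,12]×[7,13], reject
9. q=(3,22) nearest=2 d=10 new=(3,18) → blocked by [3,7]×[13,15], reject
10. q=(32,12) nearest=2 d=23 new=(15,12) → blocked by [10,12]×[7,13], reject
11. q=(1,16) nearest=2 d=8 new=(3,16) → blocked by [3,7]×[13,15], reject
12. q=(17,17) nearest=2 d=8 new=(15,17) → blocked by [10,12]×[7,13], reject
13. q=(17,9) nearest=2 d=8 new=(15,9) → blocked by [10,12]×[7,13], reject
14. q=(14,7) nearest=2 d=5 new=(14,7) → blocked by [10,12]×[7,13], reject
15. q=(30,6) nearest=2 d=21 new=(15,6) → blocked by [10,12]×[7,13], reject
16. q=(19,21) nearest=2 d=10 new=(15,18) → blocked by [10,12]×[7,13], reject
17. q=(5,10) nearest=1 d=4 new=(5,10) → add node 3 parent=1 cost=10
18. q=(5,6) nearest=1 d=0 → coincident, reject
19. q=(28,6) nearest=2 d=19 new=(15,6) → blocked by [10,12]×[7,13], reject
20. q=(26,16) nearest=2 d=17 new=(15,16) → blocked by [10,12]×[7,13], reject
21. q=(20,24) nearest=2 d=12 new=(15,18) → blocked by [10,12]×[7,13], reject
22. q=(15,18) nearest=2 d=6 new=(15,18) → blocked by [10,12]×[7,13], reject
23. q=(9,20) nearest=2 d=8 new=(9,18) → add node 4 parent=2 cost=18
24. q=(28,24) nearest=2 d=19 new=(15,18) → blocked by [10,12]×[7,13], reject
25. q=(18,1) nearest=2 d=11 new=(15,6) → blocked by [10,12]×[7,13], reject
26. q=(18,17) nearest=2 d=9 new=(15,17) → blocked by [10,12]×[7,13], reject
27. q=(10,25) nearest=4 d=7 new=(10,24) → add node 5 parent=4 cost=24
28. q=(34,12) nearest=5 d=24 new=(16,18) → blocked by [11,19]×[20,23], reject
29. q=(26,13) nearest=5 d=16 new=(16,18) → blocked by [11,19]×[20,23], reject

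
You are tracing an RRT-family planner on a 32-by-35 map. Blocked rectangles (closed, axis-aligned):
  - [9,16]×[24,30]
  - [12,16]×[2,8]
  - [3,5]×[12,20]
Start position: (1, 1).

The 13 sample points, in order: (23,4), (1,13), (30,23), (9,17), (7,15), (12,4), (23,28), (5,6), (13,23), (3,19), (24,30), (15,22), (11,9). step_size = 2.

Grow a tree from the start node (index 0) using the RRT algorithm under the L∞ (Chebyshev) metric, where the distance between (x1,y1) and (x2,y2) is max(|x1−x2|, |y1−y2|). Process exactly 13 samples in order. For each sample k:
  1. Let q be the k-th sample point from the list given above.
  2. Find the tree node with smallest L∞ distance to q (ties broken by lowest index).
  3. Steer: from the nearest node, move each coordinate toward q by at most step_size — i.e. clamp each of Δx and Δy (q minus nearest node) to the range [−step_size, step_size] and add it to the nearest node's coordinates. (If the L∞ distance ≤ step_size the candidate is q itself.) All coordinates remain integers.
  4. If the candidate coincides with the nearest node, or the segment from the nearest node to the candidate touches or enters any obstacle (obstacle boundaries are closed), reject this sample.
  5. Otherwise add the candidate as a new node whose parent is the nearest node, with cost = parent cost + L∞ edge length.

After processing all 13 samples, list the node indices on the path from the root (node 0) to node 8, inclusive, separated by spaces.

Path: 0 1 3 8

1. q=(23,4) nearest=0 d=22 new=(3,3) → add node 1 parent=0 cost=2
2. q=(1,13) nearest=1 d=10 new=(1,5) → add node 2 parent=1 cost=4
3. q=(30,23) nearest=1 d=27 new=(5,5) → add node 3 parent=1 cost=4
4. q=(9,17) nearest=2 d=12 new=(3,7) → add node 4 parent=2 cost=6
5. q=(7,15) nearest=4 d=8 new=(5,9) → add node 5 parent=4 cost=8
6. q=(12,4) nearest=3 d=7 new=(7,4) → add node 6 parent=3 cost=6
7. q=(23,28) nearest=5 d=19 new=(7,11) → add node 7 parent=5 cost=10
8. q=(5,6) nearest=3 d=1 new=(5,6) → add node 8 parent=3 cost=5
9. q=(13,23) nearest=7 d=12 new=(9,13) → add node 9 parent=7 cost=12
10. q=(3,19) nearest=9 d=6 new=(7,15) → add node 10 parent=9 cost=14
11. q=(24,30) nearest=9 d=17 new=(11,15) → add node 11 parent=9 cost=14
12. q=(15,22) nearest=11 d=7 new=(13,17) → add node 12 parent=11 cost=16
13. q=(11,9) nearest=7 d=4 new=(9,9) → add node 13 parent=7 cost=12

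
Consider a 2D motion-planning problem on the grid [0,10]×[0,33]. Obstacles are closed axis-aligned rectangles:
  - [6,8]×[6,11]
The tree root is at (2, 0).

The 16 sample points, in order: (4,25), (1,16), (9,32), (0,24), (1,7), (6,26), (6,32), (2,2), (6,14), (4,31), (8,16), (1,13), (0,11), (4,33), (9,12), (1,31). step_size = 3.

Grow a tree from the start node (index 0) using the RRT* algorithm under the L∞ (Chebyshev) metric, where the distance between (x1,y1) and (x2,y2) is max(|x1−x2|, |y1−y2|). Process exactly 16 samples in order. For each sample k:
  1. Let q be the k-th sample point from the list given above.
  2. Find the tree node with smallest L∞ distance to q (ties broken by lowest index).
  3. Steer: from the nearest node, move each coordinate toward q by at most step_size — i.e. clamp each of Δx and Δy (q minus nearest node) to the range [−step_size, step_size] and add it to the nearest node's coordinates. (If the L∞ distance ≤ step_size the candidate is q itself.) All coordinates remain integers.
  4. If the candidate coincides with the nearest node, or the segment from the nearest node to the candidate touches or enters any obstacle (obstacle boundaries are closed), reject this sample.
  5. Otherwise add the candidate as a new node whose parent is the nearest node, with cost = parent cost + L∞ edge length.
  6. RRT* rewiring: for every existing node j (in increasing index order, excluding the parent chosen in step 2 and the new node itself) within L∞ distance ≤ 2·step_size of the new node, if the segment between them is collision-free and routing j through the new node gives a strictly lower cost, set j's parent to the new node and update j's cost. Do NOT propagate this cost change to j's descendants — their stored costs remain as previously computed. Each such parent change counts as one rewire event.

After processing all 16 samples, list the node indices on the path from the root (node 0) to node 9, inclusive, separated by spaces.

Path: 0 1 2 3 4 6 9

1. q=(4,25) nearest=0 d=25 new=(4,3) → add node 1 parent=0 cost=3
2. q=(1,16) nearest=1 d=13 new=(1,6) → add node 2 parent=1 cost=6
3. q=(9,32) nearest=2 d=26 new=(4,9) → add node 3 parent=2 cost=9
4. q=(0,24) nearest=3 d=15 new=(1,12) → add node 4 parent=3 cost=12
5. q=(1,7) nearest=2 d=1 new=(1,7) → add node 5 parent=2 cost=7
6. q=(6,26) nearest=4 d=14 new=(4,15) → add node 6 parent=4 cost=15
7. q=(6,32) nearest=6 d=17 new=(6,18) → add node 7 parent=6 cost=18
8. q=(2,2) nearest=0 d=2 new=(2,2) → add node 8 parent=0 cost=2
9. q=(6,14) nearest=6 d=2 new=(6,14) → add node 9 parent=6 cost=17
10. q=(4,31) nearest=7 d=13 new=(4,21) → add node 10 parent=7 cost=21
11. q=(8,16) nearest=7 d=2 new=(8,16) → add node 11 parent=7 cost=20
12. q=(1,13) nearest=4 d=1 new=(1,13) → add node 12 parent=4 cost=13
13. q=(0,11) nearest=4 d=1 new=(0,11) → add node 13 parent=4 cost=13
14. q=(4,33) nearest=10 d=12 new=(4,24) → add node 14 parent=10 cost=24
15. q=(9,12) nearest=9 d=3 new=(9,12) → add node 15 parent=9 cost=20
16. q=(1,31) nearest=14 d=7 new=(1,27) → add node 16 parent=14 cost=27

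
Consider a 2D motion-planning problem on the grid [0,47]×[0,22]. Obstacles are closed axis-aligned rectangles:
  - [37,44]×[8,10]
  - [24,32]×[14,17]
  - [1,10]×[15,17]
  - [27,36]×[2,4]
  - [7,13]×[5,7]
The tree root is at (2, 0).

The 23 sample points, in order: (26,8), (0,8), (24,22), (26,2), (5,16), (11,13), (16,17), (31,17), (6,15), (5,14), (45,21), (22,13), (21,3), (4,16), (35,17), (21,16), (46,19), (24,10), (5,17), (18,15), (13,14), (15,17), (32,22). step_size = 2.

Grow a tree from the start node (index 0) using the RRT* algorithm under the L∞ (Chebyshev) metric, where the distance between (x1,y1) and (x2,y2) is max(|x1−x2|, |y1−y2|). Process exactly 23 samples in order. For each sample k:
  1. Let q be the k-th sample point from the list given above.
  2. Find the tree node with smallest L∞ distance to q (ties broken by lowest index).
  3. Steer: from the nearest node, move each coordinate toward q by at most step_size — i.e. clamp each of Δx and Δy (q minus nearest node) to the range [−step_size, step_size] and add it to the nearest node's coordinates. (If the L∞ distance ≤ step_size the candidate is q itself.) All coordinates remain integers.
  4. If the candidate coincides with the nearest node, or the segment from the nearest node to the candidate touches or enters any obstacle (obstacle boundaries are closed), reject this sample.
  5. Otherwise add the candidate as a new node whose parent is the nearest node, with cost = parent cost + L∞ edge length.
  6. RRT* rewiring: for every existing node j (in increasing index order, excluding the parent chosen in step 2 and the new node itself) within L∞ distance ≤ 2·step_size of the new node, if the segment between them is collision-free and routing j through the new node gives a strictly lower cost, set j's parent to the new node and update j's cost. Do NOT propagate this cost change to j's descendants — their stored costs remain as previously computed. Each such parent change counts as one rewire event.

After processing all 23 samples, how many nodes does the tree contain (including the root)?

1. q=(26,8) nearest=0 d=24 new=(4,2) → add node 1 parent=0 cost=2
2. q=(0,8) nearest=1 d=6 new=(2,4) → add node 2 parent=1 cost=4
3. q=(24,22) nearest=1 d=20 new=(6,4) → add node 3 parent=1 cost=4
4. q=(26,2) nearest=3 d=20 new=(8,2) → add node 4 parent=3 cost=6
5. q=(5,16) nearest=2 d=12 new=(4,6) → add node 5 parent=2 cost=6
6. q=(11,13) nearest=5 d=7 new=(6,8) → add node 6 parent=5 cost=8
7. q=(16,17) nearest=6 d=10 new=(8,10) → add node 7 parent=6 cost=10
8. q=(31,17) nearest=4 d=23 new=(10,4) → add node 8 parent=4 cost=8
9. q=(6,15) nearest=7 d=5 new=(6,12) → add node 9 parent=7 cost=12
10. q=(5,14) nearest=9 d=2 new=(5,14) → add node 10 parent=9 cost=14
11. q=(45,21) nearest=8 d=35 new=(12,6) → blocked by [7,13]×[5,7], reject
12. q=(22,13) nearest=8 d=12 new=(12,6) → blocked by [7,13]×[5,7], reject
13. q=(21,3) nearest=8 d=11 new=(12,3) → add node 11 parent=8 cost=10
14. q=(4,16) nearest=10 d=2 new=(4,16) → blocked by [1,10]×[15,17], reject
15. q=(35,17) nearest=11 d=23 new=(14,5) → add node 12 parent=11 cost=12
16. q=(21,16) nearest=12 d=11 new=(16,7) → add node 13 parent=12 cost=14
17. q=(46,19) nearest=13 d=30 new=(18,9) → add node 14 parent=13 cost=16
18. q=(24,10) nearest=14 d=6 new=(20,10) → add node 15 parent=14 cost=18
19. q=(5,17) nearest=10 d=3 new=(5,16) → blocked by [1,10]×[15,17], reject
20. q=(18,15) nearest=15 d=5 new=(18,12) → add node 16 parent=15 cost=20
21. q=(13,14) nearest=7 d=5 new=(10,12) → add node 17 parent=7 cost=12
22. q=(15,17) nearest=16 d=5 new=(16,14) → add node 18 parent=16 cost=22
23. q=(32,22) nearest=15 d=12 new=(22,12) → add node 19 parent=15 cost=20

Node count: 20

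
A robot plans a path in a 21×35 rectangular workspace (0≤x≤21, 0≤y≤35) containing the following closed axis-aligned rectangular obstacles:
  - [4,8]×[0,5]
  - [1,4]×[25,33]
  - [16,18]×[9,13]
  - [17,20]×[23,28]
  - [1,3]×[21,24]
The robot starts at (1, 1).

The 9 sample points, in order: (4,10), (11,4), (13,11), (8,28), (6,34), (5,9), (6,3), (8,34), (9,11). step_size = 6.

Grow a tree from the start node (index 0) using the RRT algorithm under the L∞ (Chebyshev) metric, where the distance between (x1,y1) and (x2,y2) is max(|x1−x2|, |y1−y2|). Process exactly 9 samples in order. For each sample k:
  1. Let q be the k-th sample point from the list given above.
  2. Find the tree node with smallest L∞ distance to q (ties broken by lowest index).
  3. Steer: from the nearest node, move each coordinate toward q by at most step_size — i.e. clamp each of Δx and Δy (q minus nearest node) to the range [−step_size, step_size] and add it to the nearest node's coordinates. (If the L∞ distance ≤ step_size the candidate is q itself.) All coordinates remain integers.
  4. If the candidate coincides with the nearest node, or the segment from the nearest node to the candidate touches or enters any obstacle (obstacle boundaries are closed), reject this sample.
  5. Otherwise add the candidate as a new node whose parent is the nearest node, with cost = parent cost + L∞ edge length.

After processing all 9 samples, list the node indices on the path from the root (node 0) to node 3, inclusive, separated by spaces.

Path: 0 1 2 3

1. q=(4,10) nearest=0 d=9 new=(4,7) → add node 1 parent=0 cost=6
2. q=(11,4) nearest=1 d=7 new=(10,4) → blocked by [4,8]×[0,5], reject
3. q=(13,11) nearest=1 d=9 new=(10,11) → add node 2 parent=1 cost=12
4. q=(8,28) nearest=2 d=17 new=(8,17) → add node 3 parent=2 cost=18
5. q=(6,34) nearest=3 d=17 new=(6,23) → add node 4 parent=3 cost=24
6. q=(5,9) nearest=1 d=2 new=(5,9) → add node 5 parent=1 cost=8
7. q=(6,3) nearest=1 d=4 new=(6,3) → blocked by [4,8]×[0,5], reject
8. q=(8,34) nearest=4 d=11 new=(8,29) → add node 6 parent=4 cost=30
9. q=(9,11) nearest=2 d=1 new=(9,11) → add node 7 parent=2 cost=13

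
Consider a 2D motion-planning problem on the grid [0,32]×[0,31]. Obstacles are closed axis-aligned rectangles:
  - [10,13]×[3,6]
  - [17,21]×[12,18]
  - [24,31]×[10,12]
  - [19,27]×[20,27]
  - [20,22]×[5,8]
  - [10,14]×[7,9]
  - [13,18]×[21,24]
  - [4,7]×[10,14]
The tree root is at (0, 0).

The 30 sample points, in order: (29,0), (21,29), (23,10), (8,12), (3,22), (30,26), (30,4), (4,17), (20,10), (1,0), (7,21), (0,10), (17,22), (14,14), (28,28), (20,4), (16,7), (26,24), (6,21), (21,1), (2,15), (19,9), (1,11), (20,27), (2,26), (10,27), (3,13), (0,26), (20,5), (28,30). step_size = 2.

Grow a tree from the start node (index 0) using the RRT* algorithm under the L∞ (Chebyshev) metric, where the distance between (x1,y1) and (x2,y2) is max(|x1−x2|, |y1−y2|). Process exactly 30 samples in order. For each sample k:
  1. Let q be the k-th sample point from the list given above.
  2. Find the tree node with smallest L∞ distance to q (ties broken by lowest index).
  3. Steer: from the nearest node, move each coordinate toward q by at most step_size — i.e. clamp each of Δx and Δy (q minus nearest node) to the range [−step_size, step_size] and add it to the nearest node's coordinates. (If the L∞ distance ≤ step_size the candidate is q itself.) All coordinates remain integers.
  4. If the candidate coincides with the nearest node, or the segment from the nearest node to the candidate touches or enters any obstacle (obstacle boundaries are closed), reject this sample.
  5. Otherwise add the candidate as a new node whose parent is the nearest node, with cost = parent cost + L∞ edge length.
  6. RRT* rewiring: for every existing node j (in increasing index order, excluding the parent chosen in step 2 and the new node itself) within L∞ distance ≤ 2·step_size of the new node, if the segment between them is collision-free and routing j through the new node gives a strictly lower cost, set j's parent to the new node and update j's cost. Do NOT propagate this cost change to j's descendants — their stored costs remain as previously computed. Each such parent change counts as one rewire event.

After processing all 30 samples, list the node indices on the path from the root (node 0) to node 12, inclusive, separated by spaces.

Path: 0 2 4 11 12

1. q=(29,0) nearest=0 d=29 new=(2,0) → add node 1 parent=0 cost=2
2. q=(21,29) nearest=0 d=29 new=(2,2) → add node 2 parent=0 cost=2
3. q=(23,10) nearest=1 d=21 new=(4,2) → add node 3 parent=1 cost=4
4. q=(8,12) nearest=2 d=10 new=(4,4) → add node 4 parent=2 cost=4
5. q=(3,22) nearest=4 d=18 new=(3,6) → add node 5 parent=4 cost=6
6. q=(30,26) nearest=3 d=26 new=(6,4) → add node 6 parent=3 cost=6
7. q=(30,4) nearest=6 d=24 new=(8,4) → add node 7 parent=6 cost=8
8. q=(4,17) nearest=5 d=11 new=(4,8) → add node 8 parent=5 cost=8
9. q=(20,10) nearest=7 d=12 new=(10,6) → blocked by [10,13]×[3,6], reject
10. q=(1,0) nearest=0 d=1 new=(1,0) → add node 9 parent=0 cost=1
11. q=(7,21) nearest=8 d=13 new=(6,10) → blocked by [4,7]×[10,14], reject
12. q=(0,10) nearest=5 d=4 new=(1,8) → add node 10 parent=5 cost=8
13. q=(17,22) nearest=8 d=14 new=(6,10) → blocked by [4,7]×[10,14], reject
14. q=(14,14) nearest=4 d=10 new=(6,6) → add node 11 parent=4 cost=6
15. q=(28,28) nearest=11 d=22 new=(8,8) → add node 12 parent=11 cost=8
16. q=(20,4) nearest=7 d=12 new=(10,4) → blocked by [10,13]×[3,6], reject
17. q=(16,7) nearest=7 d=8 new=(10,6) → blocked by [10,13]×[3,6], reject
18. q=(26,24) nearest=12 d=18 new=(10,10) → add node 13 parent=12 cost=10
19. q=(6,21) nearest=13 d=11 new=(8,12) → add node 14 parent=13 cost=12
20. q=(21,1) nearest=13 d=11 new=(12,8) → blocked by [10,14]×[7,9], reject
21. q=(2,15) nearest=14 d=6 new=(6,14) → blocked by [4,7]×[10,14], reject
22. q=(19,9) nearest=13 d=9 new=(12,9) → blocked by [10,14]×[7,9], reject
23. q=(1,11) nearest=8 d=3 new=(2,10) → add node 15 parent=8 cost=10
24. q=(20,27) nearest=14 d=15 new=(10,14) → add node 16 parent=14 cost=14
25. q=(2,26) nearest=16 d=12 new=(8,16) → add node 17 parent=16 cost=16
26. q=(10,27) nearest=17 d=11 new=(10,18) → add node 18 parent=17 cost=18
27. q=(3,13) nearest=15 d=3 new=(3,12) → add node 19 parent=15 cost=12
28. q=(0,26) nearest=17 d=10 new=(6,18) → add node 20 parent=17 cost=18
29. q=(20,5) nearest=13 d=10 new=(12,8) → blocked by [10,14]×[7,9], reject
30. q=(28,30) nearest=16 d=18 new=(12,16) → add node 21 parent=16 cost=16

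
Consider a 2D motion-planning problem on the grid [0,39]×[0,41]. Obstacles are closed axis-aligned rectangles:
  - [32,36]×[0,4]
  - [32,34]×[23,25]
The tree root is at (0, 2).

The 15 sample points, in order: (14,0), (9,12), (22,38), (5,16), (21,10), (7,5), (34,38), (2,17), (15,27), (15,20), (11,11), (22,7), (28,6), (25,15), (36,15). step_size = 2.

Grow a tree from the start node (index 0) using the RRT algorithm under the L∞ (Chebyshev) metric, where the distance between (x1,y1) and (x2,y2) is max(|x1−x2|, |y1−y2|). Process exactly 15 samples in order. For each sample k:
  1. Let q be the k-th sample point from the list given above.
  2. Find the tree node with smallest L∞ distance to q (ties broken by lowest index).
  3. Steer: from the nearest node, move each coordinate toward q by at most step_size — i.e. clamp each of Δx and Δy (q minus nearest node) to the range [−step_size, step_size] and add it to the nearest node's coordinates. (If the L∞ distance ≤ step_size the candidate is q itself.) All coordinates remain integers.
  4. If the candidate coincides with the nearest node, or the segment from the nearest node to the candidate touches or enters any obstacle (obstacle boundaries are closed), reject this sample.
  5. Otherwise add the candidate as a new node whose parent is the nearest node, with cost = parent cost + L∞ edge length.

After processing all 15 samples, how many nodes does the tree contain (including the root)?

1. q=(14,0) nearest=0 d=14 new=(2,0) → add node 1 parent=0 cost=2
2. q=(9,12) nearest=0 d=10 new=(2,4) → add node 2 parent=0 cost=2
3. q=(22,38) nearest=2 d=34 new=(4,6) → add node 3 parent=2 cost=4
4. q=(5,16) nearest=3 d=10 new=(5,8) → add node 4 parent=3 cost=6
5. q=(21,10) nearest=4 d=16 new=(7,10) → add node 5 parent=4 cost=8
6. q=(7,5) nearest=3 d=3 new=(6,5) → add node 6 parent=3 cost=6
7. q=(34,38) nearest=5 d=28 new=(9,12) → add node 7 parent=5 cost=10
8. q=(2,17) nearest=5 d=7 new=(5,12) → add node 8 parent=5 cost=10
9. q=(15,27) nearest=7 d=15 new=(11,14) → add node 9 parent=7 cost=12
10. q=(15,20) nearest=9 d=6 new=(13,16) → add node 10 parent=9 cost=14
11. q=(11,11) nearest=7 d=2 new=(11,11) → add node 11 parent=7 cost=12
12. q=(22,7) nearest=10 d=9 new=(15,14) → add node 12 parent=10 cost=16
13. q=(28,6) nearest=12 d=13 new=(17,12) → add node 13 parent=12 cost=18
14. q=(25,15) nearest=13 d=8 new=(19,14) → add node 14 parent=13 cost=20
15. q=(36,15) nearest=14 d=17 new=(21,15) → add node 15 parent=14 cost=22

Node count: 16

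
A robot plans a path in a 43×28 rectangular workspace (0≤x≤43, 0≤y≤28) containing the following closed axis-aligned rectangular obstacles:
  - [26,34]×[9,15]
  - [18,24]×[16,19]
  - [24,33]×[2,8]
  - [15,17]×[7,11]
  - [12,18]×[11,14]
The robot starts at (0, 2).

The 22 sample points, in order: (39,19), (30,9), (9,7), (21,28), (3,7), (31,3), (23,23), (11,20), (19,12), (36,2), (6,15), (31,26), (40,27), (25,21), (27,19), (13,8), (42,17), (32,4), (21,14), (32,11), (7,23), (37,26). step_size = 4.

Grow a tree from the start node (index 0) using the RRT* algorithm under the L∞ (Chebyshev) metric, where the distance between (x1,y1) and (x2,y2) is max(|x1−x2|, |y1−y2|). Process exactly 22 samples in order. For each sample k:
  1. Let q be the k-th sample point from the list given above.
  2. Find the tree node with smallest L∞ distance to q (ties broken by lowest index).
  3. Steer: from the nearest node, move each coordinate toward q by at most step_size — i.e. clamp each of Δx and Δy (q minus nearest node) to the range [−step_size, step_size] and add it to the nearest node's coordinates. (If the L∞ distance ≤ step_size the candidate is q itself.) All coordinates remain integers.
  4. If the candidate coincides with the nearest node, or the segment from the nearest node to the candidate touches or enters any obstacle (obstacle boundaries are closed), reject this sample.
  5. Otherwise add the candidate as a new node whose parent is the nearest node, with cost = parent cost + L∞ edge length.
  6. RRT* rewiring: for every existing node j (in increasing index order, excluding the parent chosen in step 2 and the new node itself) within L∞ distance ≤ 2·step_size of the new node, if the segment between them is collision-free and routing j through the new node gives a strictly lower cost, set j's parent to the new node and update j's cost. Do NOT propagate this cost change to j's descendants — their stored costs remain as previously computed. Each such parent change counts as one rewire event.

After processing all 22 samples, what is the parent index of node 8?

1. q=(39,19) nearest=0 d=39 new=(4,6) → add node 1 parent=0 cost=4
2. q=(30,9) nearest=1 d=26 new=(8,9) → add node 2 parent=1 cost=8
3. q=(9,7) nearest=2 d=2 new=(9,7) → add node 3 parent=2 cost=10
4. q=(21,28) nearest=2 d=19 new=(12,13) → blocked by [12,18]×[11,14], reject
5. q=(3,7) nearest=1 d=1 new=(3,7) → add node 4 parent=1 cost=5
6. q=(31,3) nearest=3 d=22 new=(13,3) → add node 5 parent=3 cost=14
7. q=(23,23) nearest=2 d=15 new=(12,13) → blocked by [12,18]×[11,14], reject
8. q=(11,20) nearest=2 d=11 new=(11,13) → add node 6 parent=2 cost=12
9. q=(19,12) nearest=6 d=8 new=(15,12) → blocked by [12,18]×[11,14], reject
10. q=(36,2) nearest=5 d=23 new=(17,2) → add node 7 parent=5 cost=18
11. q=(6,15) nearest=6 d=5 new=(7,15) → add node 8 parent=6 cost=16
12. q=(31,26) nearest=6 d=20 new=(15,17) → blocked by [12,18]×[11,14], reject
13. q=(40,27) nearest=7 d=25 new=(21,6) → add node 9 parent=7 cost=22
14. q=(25,21) nearest=6 d=14 new=(15,17) → blocked by [12,18]×[11,14], reject
15. q=(27,19) nearest=9 d=13 new=(25,10) → add node 10 parent=9 cost=26
16. q=(13,8) nearest=3 d=4 new=(13,8) → add node 11 parent=3 cost=14
17. q=(42,17) nearest=10 d=17 new=(29,14) → blocked by [26,34]×[9,15], reject
18. q=(32,4) nearest=10 d=7 new=(29,6) → blocked by [26,34]×[9,15], reject
19. q=(21,14) nearest=10 d=4 new=(21,14) → add node 12 parent=10 cost=30
20. q=(32,11) nearest=10 d=7 new=(29,11) → blocked by [26,34]×[9,15], reject
21. q=(7,23) nearest=8 d=8 new=(7,19) → add node 13 parent=8 cost=20
22. q=(37,26) nearest=10 d=16 new=(29,14) → blocked by [26,34]×[9,15], reject

Parent of node 8: 6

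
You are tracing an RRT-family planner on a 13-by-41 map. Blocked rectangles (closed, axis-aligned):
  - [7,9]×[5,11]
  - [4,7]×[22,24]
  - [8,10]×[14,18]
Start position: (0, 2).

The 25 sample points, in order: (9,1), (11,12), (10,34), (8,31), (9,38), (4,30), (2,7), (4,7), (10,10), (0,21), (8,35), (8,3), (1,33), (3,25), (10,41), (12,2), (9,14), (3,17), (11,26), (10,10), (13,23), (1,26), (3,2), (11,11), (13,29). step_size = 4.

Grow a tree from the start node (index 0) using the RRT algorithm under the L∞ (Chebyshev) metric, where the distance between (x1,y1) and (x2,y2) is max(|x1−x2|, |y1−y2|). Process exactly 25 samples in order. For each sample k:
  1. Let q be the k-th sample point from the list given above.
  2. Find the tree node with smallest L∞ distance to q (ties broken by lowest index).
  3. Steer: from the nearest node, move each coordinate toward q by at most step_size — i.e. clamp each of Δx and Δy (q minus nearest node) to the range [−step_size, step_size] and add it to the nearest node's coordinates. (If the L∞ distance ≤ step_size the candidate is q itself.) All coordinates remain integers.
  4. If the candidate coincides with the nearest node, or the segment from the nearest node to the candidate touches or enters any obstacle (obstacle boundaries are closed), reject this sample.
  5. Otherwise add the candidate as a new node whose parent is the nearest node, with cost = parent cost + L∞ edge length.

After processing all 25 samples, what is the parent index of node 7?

Parent of node 7: 6

1. q=(9,1) nearest=0 d=9 new=(4,1) → add node 1 parent=0 cost=4
2. q=(11,12) nearest=0 d=11 new=(4,6) → add node 2 parent=0 cost=4
3. q=(10,34) nearest=2 d=28 new=(8,10) → blocked by [7,9]×[5,11], reject
4. q=(8,31) nearest=2 d=25 new=(8,10) → blocked by [7,9]×[5,11], reject
5. q=(9,38) nearest=2 d=32 new=(8,10) → blocked by [7,9]×[5,11], reject
6. q=(4,30) nearest=2 d=24 new=(4,10) → add node 3 parent=2 cost=8
7. q=(2,7) nearest=2 d=2 new=(2,7) → add node 4 parent=2 cost=6
8. q=(4,7) nearest=2 d=1 new=(4,7) → add node 5 parent=2 cost=5
9. q=(10,10) nearest=2 d=6 new=(8,10) → blocked by [7,9]×[5,11], reject
10. q=(0,21) nearest=3 d=11 new=(0,14) → add node 6 parent=3 cost=12
11. q=(8,35) nearest=6 d=21 new=(4,18) → add node 7 parent=6 cost=16
12. q=(8,3) nearest=1 d=4 new=(8,3) → add node 8 parent=1 cost=8
13. q=(1,33) nearest=7 d=15 new=(1,22) → add node 9 parent=7 cost=20
14. q=(3,25) nearest=9 d=3 new=(3,25) → add node 10 parent=9 cost=23
15. q=(10,41) nearest=10 d=16 new=(7,29) → add node 11 parent=10 cost=27
16. q=(12,2) nearest=8 d=4 new=(12,2) → add node 12 parent=8 cost=12
17. q=(9,14) nearest=3 d=5 new=(8,14) → blocked by [8,10]×[14,18], reject
18. q=(3,17) nearest=7 d=1 new=(3,17) → add node 13 parent=7 cost=17
19. q=(11,26) nearest=11 d=4 new=(11,26) → add node 14 parent=11 cost=31
20. q=(10,10) nearest=2 d=6 new=(8,10) → blocked by [7,9]×[5,11], reject
21. q=(13,23) nearest=14 d=3 new=(13,23) → add node 15 parent=14 cost=34
22. q=(1,26) nearest=10 d=2 new=(1,26) → add node 16 parent=10 cost=25
23. q=(3,2) nearest=1 d=1 new=(3,2) → add node 17 parent=1 cost=5
24. q=(11,11) nearest=2 d=7 new=(8,10) → blocked by [7,9]×[5,11], reject
25. q=(13,29) nearest=14 d=3 new=(13,29) → add node 18 parent=14 cost=34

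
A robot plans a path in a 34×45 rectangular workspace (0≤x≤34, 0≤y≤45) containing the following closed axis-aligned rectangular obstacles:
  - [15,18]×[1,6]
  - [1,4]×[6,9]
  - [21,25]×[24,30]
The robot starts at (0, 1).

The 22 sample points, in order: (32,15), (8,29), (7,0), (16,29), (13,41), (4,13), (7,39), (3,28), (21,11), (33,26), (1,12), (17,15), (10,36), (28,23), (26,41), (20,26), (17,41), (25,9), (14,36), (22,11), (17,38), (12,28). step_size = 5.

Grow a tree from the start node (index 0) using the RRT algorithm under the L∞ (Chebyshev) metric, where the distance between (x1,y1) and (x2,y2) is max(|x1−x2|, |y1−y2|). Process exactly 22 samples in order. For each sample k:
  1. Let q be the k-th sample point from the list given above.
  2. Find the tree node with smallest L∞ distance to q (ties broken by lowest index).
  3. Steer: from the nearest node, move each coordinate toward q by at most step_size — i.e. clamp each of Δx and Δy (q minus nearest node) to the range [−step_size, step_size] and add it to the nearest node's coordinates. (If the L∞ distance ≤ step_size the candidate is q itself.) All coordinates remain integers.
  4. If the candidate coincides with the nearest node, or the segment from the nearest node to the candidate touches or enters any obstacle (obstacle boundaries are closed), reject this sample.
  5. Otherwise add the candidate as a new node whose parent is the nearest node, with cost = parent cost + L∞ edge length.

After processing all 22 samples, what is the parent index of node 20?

Parent of node 20: 18

1. q=(32,15) nearest=0 d=32 new=(5,6) → add node 1 parent=0 cost=5
2. q=(8,29) nearest=1 d=23 new=(8,11) → add node 2 parent=1 cost=10
3. q=(7,0) nearest=1 d=6 new=(7,1) → add node 3 parent=1 cost=10
4. q=(16,29) nearest=2 d=18 new=(13,16) → add node 4 parent=2 cost=15
5. q=(13,41) nearest=4 d=25 new=(13,21) → add node 5 parent=4 cost=20
6. q=(4,13) nearest=2 d=4 new=(4,13) → add node 6 parent=2 cost=14
7. q=(7,39) nearest=5 d=18 new=(8,26) → add node 7 parent=5 cost=25
8. q=(3,28) nearest=7 d=5 new=(3,28) → add node 8 parent=7 cost=30
9. q=(21,11) nearest=4 d=8 new=(18,11) → add node 9 parent=4 cost=20
10. q=(33,26) nearest=9 d=15 new=(23,16) → add node 10 parent=9 cost=25
11. q=(1,12) nearest=6 d=3 new=(1,12) → add node 11 parent=6 cost=17
12. q=(17,15) nearest=4 d=4 new=(17,15) → add node 12 parent=4 cost=19
13. q=(10,36) nearest=8 d=8 new=(8,33) → add node 13 parent=8 cost=35
14. q=(28,23) nearest=10 d=7 new=(28,21) → add node 14 parent=10 cost=30
15. q=(26,41) nearest=7 d=18 new=(13,31) → add node 15 parent=7 cost=30
16. q=(20,26) nearest=5 d=7 new=(18,26) → add node 16 parent=5 cost=25
17. q=(17,41) nearest=13 d=9 new=(13,38) → add node 17 parent=13 cost=40
18. q=(25,9) nearest=9 d=7 new=(23,9) → add node 18 parent=9 cost=25
19. q=(14,36) nearest=17 d=2 new=(14,36) → add node 19 parent=17 cost=42
20. q=(22,11) nearest=18 d=2 new=(22,11) → add node 20 parent=18 cost=27
21. q=(17,38) nearest=19 d=3 new=(17,38) → add node 21 parent=19 cost=45
22. q=(12,28) nearest=15 d=3 new=(12,28) → add node 22 parent=15 cost=33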